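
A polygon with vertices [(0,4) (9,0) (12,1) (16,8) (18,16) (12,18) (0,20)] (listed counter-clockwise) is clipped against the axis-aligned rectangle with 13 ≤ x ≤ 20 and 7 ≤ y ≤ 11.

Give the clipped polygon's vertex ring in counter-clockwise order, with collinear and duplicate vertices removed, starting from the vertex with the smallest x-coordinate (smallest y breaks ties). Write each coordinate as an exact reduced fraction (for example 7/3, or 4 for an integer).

Clipped polygon: [(13,7) (108/7,7) (16,8) (67/4,11) (13,11)]

1. After x ≥ 13: [(13,11/4) (16,8) (18,16) (13,53/3)]
2. After x ≤ 20: [(13,11/4) (16,8) (18,16) (13,53/3)]
3. After y ≥ 7: [(13,7) (108/7,7) (16,8) (18,16) (13,53/3)]
4. After y ≤ 11: [(13,11) (13,7) (108/7,7) (16,8) (67/4,11)]
5. Canonical ring: [(13,7) (108/7,7) (16,8) (67/4,11) (13,11)]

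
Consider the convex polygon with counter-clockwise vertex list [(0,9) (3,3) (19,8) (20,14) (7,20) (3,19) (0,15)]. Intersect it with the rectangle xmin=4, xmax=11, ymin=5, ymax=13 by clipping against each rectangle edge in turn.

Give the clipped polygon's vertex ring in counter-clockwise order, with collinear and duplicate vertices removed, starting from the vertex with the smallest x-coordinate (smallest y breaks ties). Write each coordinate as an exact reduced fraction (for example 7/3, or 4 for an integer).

1. After x ≥ 4: [(4,53/16) (19,8) (20,14) (7,20) (4,77/4)]
2. After x ≤ 11: [(4,53/16) (11,11/2) (11,236/13) (7,20) (4,77/4)]
3. After y ≥ 5: [(4,5) (47/5,5) (11,11/2) (11,236/13) (7,20) (4,77/4)]
4. After y ≤ 13: [(4,13) (4,5) (47/5,5) (11,11/2) (11,13)]
5. Canonical ring: [(4,5) (47/5,5) (11,11/2) (11,13) (4,13)]

Clipped polygon: [(4,5) (47/5,5) (11,11/2) (11,13) (4,13)]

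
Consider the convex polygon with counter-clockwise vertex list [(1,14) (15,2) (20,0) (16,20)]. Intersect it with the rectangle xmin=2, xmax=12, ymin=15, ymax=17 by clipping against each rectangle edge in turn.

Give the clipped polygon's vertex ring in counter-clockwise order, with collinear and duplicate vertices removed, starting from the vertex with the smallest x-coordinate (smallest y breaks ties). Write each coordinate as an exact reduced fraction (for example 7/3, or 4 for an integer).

Clipped polygon: [(7/2,15) (12,15) (12,17) (17/2,17)]

1. After x ≥ 2: [(2,72/5) (2,92/7) (15,2) (20,0) (16,20)]
2. After x ≤ 12: [(12,92/5) (2,72/5) (2,92/7) (12,32/7)]
3. After y ≥ 15: [(12,15) (12,92/5) (7/2,15)]
4. After y ≤ 17: [(12,15) (12,17) (17/2,17) (7/2,15)]
5. Canonical ring: [(7/2,15) (12,15) (12,17) (17/2,17)]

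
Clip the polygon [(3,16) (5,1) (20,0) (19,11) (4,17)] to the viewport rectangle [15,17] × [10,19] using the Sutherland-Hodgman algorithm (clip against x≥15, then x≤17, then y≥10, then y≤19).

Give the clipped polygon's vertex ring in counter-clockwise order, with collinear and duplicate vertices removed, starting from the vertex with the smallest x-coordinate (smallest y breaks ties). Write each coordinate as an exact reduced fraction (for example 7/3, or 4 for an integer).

1. After x ≥ 15: [(15,1/3) (20,0) (19,11) (15,63/5)]
2. After x ≤ 17: [(15,1/3) (17,1/5) (17,59/5) (15,63/5)]
3. After y ≥ 10: [(15,10) (17,10) (17,59/5) (15,63/5)]
4. After y ≤ 19: [(15,10) (17,10) (17,59/5) (15,63/5)]
5. Canonical ring: [(15,10) (17,10) (17,59/5) (15,63/5)]

Clipped polygon: [(15,10) (17,10) (17,59/5) (15,63/5)]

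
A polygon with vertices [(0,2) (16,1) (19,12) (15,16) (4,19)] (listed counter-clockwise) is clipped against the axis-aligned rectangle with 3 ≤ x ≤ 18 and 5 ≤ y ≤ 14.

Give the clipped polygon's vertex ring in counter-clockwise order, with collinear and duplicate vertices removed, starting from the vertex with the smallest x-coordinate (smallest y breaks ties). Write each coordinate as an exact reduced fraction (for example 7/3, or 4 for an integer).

Clipped polygon: [(3,5) (188/11,5) (18,25/3) (18,13) (17,14) (3,14)]

1. After x ≥ 3: [(3,59/4) (3,29/16) (16,1) (19,12) (15,16) (4,19)]
2. After x ≤ 18: [(3,59/4) (3,29/16) (16,1) (18,25/3) (18,13) (15,16) (4,19)]
3. After y ≥ 5: [(3,59/4) (3,5) (188/11,5) (18,25/3) (18,13) (15,16) (4,19)]
4. After y ≤ 14: [(3,14) (3,5) (188/11,5) (18,25/3) (18,13) (17,14)]
5. Canonical ring: [(3,5) (188/11,5) (18,25/3) (18,13) (17,14) (3,14)]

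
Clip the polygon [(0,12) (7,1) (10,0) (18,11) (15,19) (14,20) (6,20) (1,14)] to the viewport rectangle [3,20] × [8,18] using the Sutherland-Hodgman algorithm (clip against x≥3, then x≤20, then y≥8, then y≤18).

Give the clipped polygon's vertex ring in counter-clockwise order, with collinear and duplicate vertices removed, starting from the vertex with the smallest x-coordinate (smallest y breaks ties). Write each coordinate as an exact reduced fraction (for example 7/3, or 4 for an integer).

1. After x ≥ 3: [(3,51/7) (7,1) (10,0) (18,11) (15,19) (14,20) (6,20) (3,82/5)]
2. After x ≤ 20: [(3,51/7) (7,1) (10,0) (18,11) (15,19) (14,20) (6,20) (3,82/5)]
3. After y ≥ 8: [(3,8) (174/11,8) (18,11) (15,19) (14,20) (6,20) (3,82/5)]
4. After y ≤ 18: [(3,8) (174/11,8) (18,11) (123/8,18) (13/3,18) (3,82/5)]
5. Canonical ring: [(3,8) (174/11,8) (18,11) (123/8,18) (13/3,18) (3,82/5)]

Clipped polygon: [(3,8) (174/11,8) (18,11) (123/8,18) (13/3,18) (3,82/5)]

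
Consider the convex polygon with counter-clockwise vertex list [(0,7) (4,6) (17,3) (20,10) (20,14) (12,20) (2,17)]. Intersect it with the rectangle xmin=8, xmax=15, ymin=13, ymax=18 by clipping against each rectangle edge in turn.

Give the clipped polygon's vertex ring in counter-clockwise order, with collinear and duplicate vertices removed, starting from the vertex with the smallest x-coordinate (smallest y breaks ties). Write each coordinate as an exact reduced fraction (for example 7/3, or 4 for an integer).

Clipped polygon: [(8,13) (15,13) (15,71/4) (44/3,18) (8,18)]

1. After x ≥ 8: [(8,66/13) (17,3) (20,10) (20,14) (12,20) (8,94/5)]
2. After x ≤ 15: [(8,66/13) (15,45/13) (15,71/4) (12,20) (8,94/5)]
3. After y ≥ 13: [(8,13) (15,13) (15,71/4) (12,20) (8,94/5)]
4. After y ≤ 18: [(8,18) (8,13) (15,13) (15,71/4) (44/3,18)]
5. Canonical ring: [(8,13) (15,13) (15,71/4) (44/3,18) (8,18)]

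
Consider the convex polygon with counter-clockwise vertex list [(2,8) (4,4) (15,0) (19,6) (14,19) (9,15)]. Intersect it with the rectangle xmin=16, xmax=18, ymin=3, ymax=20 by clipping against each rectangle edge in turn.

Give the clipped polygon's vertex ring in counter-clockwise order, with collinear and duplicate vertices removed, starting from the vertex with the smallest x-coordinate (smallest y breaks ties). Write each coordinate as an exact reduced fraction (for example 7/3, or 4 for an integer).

1. After x ≥ 16: [(16,3/2) (19,6) (16,69/5)]
2. After x ≤ 18: [(16,3/2) (18,9/2) (18,43/5) (16,69/5)]
3. After y ≥ 3: [(16,3) (17,3) (18,9/2) (18,43/5) (16,69/5)]
4. After y ≤ 20: [(16,3) (17,3) (18,9/2) (18,43/5) (16,69/5)]
5. Canonical ring: [(16,3) (17,3) (18,9/2) (18,43/5) (16,69/5)]

Clipped polygon: [(16,3) (17,3) (18,9/2) (18,43/5) (16,69/5)]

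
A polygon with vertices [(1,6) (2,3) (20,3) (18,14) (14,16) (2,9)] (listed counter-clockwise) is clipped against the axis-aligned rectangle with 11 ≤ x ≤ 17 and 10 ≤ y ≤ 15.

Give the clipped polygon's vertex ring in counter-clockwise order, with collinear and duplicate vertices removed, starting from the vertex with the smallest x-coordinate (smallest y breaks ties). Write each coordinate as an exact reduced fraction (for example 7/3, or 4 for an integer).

1. After x ≥ 11: [(11,3) (20,3) (18,14) (14,16) (11,57/4)]
2. After x ≤ 17: [(11,3) (17,3) (17,29/2) (14,16) (11,57/4)]
3. After y ≥ 10: [(11,10) (17,10) (17,29/2) (14,16) (11,57/4)]
4. After y ≤ 15: [(11,10) (17,10) (17,29/2) (16,15) (86/7,15) (11,57/4)]
5. Canonical ring: [(11,10) (17,10) (17,29/2) (16,15) (86/7,15) (11,57/4)]

Clipped polygon: [(11,10) (17,10) (17,29/2) (16,15) (86/7,15) (11,57/4)]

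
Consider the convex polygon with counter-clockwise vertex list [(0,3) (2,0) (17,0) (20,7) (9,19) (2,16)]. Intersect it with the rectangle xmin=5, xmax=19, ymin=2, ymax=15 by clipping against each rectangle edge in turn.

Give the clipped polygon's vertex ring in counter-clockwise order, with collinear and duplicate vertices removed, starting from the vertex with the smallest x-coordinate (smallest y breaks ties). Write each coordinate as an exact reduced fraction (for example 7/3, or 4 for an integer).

Clipped polygon: [(5,2) (125/7,2) (19,14/3) (19,89/11) (38/3,15) (5,15)]

1. After x ≥ 5: [(5,0) (17,0) (20,7) (9,19) (5,121/7)]
2. After x ≤ 19: [(5,0) (17,0) (19,14/3) (19,89/11) (9,19) (5,121/7)]
3. After y ≥ 2: [(5,2) (125/7,2) (19,14/3) (19,89/11) (9,19) (5,121/7)]
4. After y ≤ 15: [(5,15) (5,2) (125/7,2) (19,14/3) (19,89/11) (38/3,15)]
5. Canonical ring: [(5,2) (125/7,2) (19,14/3) (19,89/11) (38/3,15) (5,15)]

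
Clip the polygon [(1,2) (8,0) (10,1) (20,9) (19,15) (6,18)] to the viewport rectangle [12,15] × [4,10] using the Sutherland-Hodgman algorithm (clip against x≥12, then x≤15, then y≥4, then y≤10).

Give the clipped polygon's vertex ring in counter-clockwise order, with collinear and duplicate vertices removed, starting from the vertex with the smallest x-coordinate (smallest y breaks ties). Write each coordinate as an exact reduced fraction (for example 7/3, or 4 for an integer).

Clipped polygon: [(12,4) (55/4,4) (15,5) (15,10) (12,10)]

1. After x ≥ 12: [(12,13/5) (20,9) (19,15) (12,216/13)]
2. After x ≤ 15: [(12,13/5) (15,5) (15,207/13) (12,216/13)]
3. After y ≥ 4: [(12,4) (55/4,4) (15,5) (15,207/13) (12,216/13)]
4. After y ≤ 10: [(12,10) (12,4) (55/4,4) (15,5) (15,10)]
5. Canonical ring: [(12,4) (55/4,4) (15,5) (15,10) (12,10)]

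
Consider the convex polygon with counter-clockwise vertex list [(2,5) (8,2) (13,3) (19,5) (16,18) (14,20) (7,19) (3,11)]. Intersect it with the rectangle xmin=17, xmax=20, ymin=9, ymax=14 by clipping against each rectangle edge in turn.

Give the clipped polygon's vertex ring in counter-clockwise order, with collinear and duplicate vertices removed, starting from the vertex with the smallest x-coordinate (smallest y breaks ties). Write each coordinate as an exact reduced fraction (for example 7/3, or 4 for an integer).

Clipped polygon: [(17,9) (235/13,9) (17,41/3)]

1. After x ≥ 17: [(17,13/3) (19,5) (17,41/3)]
2. After x ≤ 20: [(17,13/3) (19,5) (17,41/3)]
3. After y ≥ 9: [(17,9) (235/13,9) (17,41/3)]
4. After y ≤ 14: [(17,9) (235/13,9) (17,41/3)]
5. Canonical ring: [(17,9) (235/13,9) (17,41/3)]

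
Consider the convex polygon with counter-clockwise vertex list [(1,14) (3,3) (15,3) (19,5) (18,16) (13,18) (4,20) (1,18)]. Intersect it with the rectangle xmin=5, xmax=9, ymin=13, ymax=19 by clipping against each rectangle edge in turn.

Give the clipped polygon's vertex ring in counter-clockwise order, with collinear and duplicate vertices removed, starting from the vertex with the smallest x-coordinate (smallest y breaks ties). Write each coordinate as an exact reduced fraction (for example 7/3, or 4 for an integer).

1. After x ≥ 5: [(5,3) (15,3) (19,5) (18,16) (13,18) (5,178/9)]
2. After x ≤ 9: [(5,3) (9,3) (9,170/9) (5,178/9)]
3. After y ≥ 13: [(5,13) (9,13) (9,170/9) (5,178/9)]
4. After y ≤ 19: [(5,19) (5,13) (9,13) (9,170/9) (17/2,19)]
5. Canonical ring: [(5,13) (9,13) (9,170/9) (17/2,19) (5,19)]

Clipped polygon: [(5,13) (9,13) (9,170/9) (17/2,19) (5,19)]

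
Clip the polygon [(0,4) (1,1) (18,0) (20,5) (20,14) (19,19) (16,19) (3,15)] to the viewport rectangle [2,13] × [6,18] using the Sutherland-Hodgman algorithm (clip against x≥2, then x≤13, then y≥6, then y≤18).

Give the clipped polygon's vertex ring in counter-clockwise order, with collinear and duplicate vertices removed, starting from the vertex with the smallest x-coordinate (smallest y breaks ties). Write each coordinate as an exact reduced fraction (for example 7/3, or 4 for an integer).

1. After x ≥ 2: [(2,34/3) (2,16/17) (18,0) (20,5) (20,14) (19,19) (16,19) (3,15)]
2. After x ≤ 13: [(2,34/3) (2,16/17) (13,5/17) (13,235/13) (3,15)]
3. After y ≥ 6: [(2,34/3) (2,6) (13,6) (13,235/13) (3,15)]
4. After y ≤ 18: [(2,34/3) (2,6) (13,6) (13,18) (51/4,18) (3,15)]
5. Canonical ring: [(2,6) (13,6) (13,18) (51/4,18) (3,15) (2,34/3)]

Clipped polygon: [(2,6) (13,6) (13,18) (51/4,18) (3,15) (2,34/3)]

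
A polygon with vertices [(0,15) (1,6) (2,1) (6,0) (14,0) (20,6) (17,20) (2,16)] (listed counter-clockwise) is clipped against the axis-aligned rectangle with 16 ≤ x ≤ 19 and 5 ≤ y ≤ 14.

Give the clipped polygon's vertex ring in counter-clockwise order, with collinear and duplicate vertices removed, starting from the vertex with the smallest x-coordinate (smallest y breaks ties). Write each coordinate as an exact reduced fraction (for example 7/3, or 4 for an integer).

Clipped polygon: [(16,5) (19,5) (19,32/3) (128/7,14) (16,14)]

1. After x ≥ 16: [(16,2) (20,6) (17,20) (16,296/15)]
2. After x ≤ 19: [(16,2) (19,5) (19,32/3) (17,20) (16,296/15)]
3. After y ≥ 5: [(16,5) (19,5) (19,5) (19,32/3) (17,20) (16,296/15)]
4. After y ≤ 14: [(16,14) (16,5) (19,5) (19,5) (19,32/3) (128/7,14)]
5. Canonical ring: [(16,5) (19,5) (19,32/3) (128/7,14) (16,14)]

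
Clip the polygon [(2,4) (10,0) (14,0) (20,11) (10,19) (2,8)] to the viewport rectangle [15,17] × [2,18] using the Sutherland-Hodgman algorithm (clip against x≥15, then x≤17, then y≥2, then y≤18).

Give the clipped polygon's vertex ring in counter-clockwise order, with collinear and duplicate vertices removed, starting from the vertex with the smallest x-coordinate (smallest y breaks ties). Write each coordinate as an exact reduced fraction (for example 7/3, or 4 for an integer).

Clipped polygon: [(15,2) (166/11,2) (17,11/2) (17,67/5) (15,15)]

1. After x ≥ 15: [(15,11/6) (20,11) (15,15)]
2. After x ≤ 17: [(15,11/6) (17,11/2) (17,67/5) (15,15)]
3. After y ≥ 2: [(15,2) (166/11,2) (17,11/2) (17,67/5) (15,15)]
4. After y ≤ 18: [(15,2) (166/11,2) (17,11/2) (17,67/5) (15,15)]
5. Canonical ring: [(15,2) (166/11,2) (17,11/2) (17,67/5) (15,15)]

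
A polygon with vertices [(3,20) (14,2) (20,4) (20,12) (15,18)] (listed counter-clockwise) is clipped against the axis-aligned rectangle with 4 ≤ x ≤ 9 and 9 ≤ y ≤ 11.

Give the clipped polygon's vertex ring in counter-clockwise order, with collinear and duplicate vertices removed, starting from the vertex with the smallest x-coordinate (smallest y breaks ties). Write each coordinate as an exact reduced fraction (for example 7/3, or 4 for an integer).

1. After x ≥ 4: [(4,119/6) (4,202/11) (14,2) (20,4) (20,12) (15,18)]
2. After x ≤ 9: [(9,19) (4,119/6) (4,202/11) (9,112/11)]
3. After y ≥ 9: [(9,19) (4,119/6) (4,202/11) (9,112/11)]
4. After y ≤ 11: [(9,11) (17/2,11) (9,112/11)]
5. Canonical ring: [(17/2,11) (9,112/11) (9,11)]

Clipped polygon: [(17/2,11) (9,112/11) (9,11)]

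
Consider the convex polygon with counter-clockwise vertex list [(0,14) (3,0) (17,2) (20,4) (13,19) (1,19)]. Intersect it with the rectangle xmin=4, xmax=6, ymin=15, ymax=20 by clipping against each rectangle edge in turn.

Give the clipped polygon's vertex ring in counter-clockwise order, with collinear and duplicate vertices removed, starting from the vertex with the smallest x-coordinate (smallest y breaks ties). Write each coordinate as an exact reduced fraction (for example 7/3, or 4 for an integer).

1. After x ≥ 4: [(4,1/7) (17,2) (20,4) (13,19) (4,19)]
2. After x ≤ 6: [(4,1/7) (6,3/7) (6,19) (4,19)]
3. After y ≥ 15: [(4,15) (6,15) (6,19) (4,19)]
4. After y ≤ 20: [(4,15) (6,15) (6,19) (4,19)]
5. Canonical ring: [(4,15) (6,15) (6,19) (4,19)]

Clipped polygon: [(4,15) (6,15) (6,19) (4,19)]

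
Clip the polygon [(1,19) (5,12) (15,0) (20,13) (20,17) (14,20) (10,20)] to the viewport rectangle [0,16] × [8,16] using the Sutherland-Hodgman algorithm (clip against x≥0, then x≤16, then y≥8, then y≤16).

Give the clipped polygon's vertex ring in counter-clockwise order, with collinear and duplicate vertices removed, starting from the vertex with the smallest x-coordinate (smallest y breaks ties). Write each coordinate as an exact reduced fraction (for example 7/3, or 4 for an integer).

Clipped polygon: [(19/7,16) (5,12) (25/3,8) (16,8) (16,16)]

1. After x ≥ 0: [(1,19) (5,12) (15,0) (20,13) (20,17) (14,20) (10,20)]
2. After x ≤ 16: [(1,19) (5,12) (15,0) (16,13/5) (16,19) (14,20) (10,20)]
3. After y ≥ 8: [(1,19) (5,12) (25/3,8) (16,8) (16,19) (14,20) (10,20)]
4. After y ≤ 16: [(19/7,16) (5,12) (25/3,8) (16,8) (16,16)]
5. Canonical ring: [(19/7,16) (5,12) (25/3,8) (16,8) (16,16)]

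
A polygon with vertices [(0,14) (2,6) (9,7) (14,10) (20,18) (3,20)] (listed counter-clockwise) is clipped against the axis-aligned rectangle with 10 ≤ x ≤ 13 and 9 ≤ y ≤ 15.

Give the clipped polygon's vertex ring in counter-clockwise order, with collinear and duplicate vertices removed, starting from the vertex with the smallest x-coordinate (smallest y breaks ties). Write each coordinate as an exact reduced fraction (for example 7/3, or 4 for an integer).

Clipped polygon: [(10,9) (37/3,9) (13,47/5) (13,15) (10,15)]

1. After x ≥ 10: [(10,38/5) (14,10) (20,18) (10,326/17)]
2. After x ≤ 13: [(10,38/5) (13,47/5) (13,320/17) (10,326/17)]
3. After y ≥ 9: [(10,9) (37/3,9) (13,47/5) (13,320/17) (10,326/17)]
4. After y ≤ 15: [(10,15) (10,9) (37/3,9) (13,47/5) (13,15)]
5. Canonical ring: [(10,9) (37/3,9) (13,47/5) (13,15) (10,15)]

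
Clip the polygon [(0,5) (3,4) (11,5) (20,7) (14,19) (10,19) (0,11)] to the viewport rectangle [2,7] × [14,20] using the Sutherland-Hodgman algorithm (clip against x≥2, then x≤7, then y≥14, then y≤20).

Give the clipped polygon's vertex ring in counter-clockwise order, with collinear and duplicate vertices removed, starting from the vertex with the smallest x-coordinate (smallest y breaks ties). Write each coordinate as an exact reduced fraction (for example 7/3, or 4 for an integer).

Clipped polygon: [(15/4,14) (7,14) (7,83/5)]

1. After x ≥ 2: [(2,13/3) (3,4) (11,5) (20,7) (14,19) (10,19) (2,63/5)]
2. After x ≤ 7: [(2,13/3) (3,4) (7,9/2) (7,83/5) (2,63/5)]
3. After y ≥ 14: [(7,14) (7,83/5) (15/4,14)]
4. After y ≤ 20: [(7,14) (7,83/5) (15/4,14)]
5. Canonical ring: [(15/4,14) (7,14) (7,83/5)]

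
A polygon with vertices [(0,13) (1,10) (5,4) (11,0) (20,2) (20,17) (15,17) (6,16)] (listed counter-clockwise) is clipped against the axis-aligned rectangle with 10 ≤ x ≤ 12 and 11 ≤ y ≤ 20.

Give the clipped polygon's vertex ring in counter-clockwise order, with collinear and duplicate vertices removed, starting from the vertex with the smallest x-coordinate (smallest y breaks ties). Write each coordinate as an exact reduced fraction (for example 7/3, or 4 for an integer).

Clipped polygon: [(10,11) (12,11) (12,50/3) (10,148/9)]

1. After x ≥ 10: [(10,2/3) (11,0) (20,2) (20,17) (15,17) (10,148/9)]
2. After x ≤ 12: [(10,2/3) (11,0) (12,2/9) (12,50/3) (10,148/9)]
3. After y ≥ 11: [(10,11) (12,11) (12,50/3) (10,148/9)]
4. After y ≤ 20: [(10,11) (12,11) (12,50/3) (10,148/9)]
5. Canonical ring: [(10,11) (12,11) (12,50/3) (10,148/9)]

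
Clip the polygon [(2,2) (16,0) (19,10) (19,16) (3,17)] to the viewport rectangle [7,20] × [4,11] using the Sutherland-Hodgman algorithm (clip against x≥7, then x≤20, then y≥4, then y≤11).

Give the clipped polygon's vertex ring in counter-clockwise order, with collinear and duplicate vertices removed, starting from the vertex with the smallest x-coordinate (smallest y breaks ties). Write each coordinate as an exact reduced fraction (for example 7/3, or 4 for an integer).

1. After x ≥ 7: [(7,9/7) (16,0) (19,10) (19,16) (7,67/4)]
2. After x ≤ 20: [(7,9/7) (16,0) (19,10) (19,16) (7,67/4)]
3. After y ≥ 4: [(7,4) (86/5,4) (19,10) (19,16) (7,67/4)]
4. After y ≤ 11: [(7,11) (7,4) (86/5,4) (19,10) (19,11)]
5. Canonical ring: [(7,4) (86/5,4) (19,10) (19,11) (7,11)]

Clipped polygon: [(7,4) (86/5,4) (19,10) (19,11) (7,11)]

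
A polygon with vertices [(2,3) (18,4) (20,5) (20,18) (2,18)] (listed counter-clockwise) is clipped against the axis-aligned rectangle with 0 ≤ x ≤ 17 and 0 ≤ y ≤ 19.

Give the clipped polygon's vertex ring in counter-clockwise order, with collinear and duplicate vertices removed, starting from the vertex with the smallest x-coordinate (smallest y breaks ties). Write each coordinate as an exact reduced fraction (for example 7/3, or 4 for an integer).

1. After x ≥ 0: [(2,3) (18,4) (20,5) (20,18) (2,18)]
2. After x ≤ 17: [(2,3) (17,63/16) (17,18) (2,18)]
3. After y ≥ 0: [(2,3) (17,63/16) (17,18) (2,18)]
4. After y ≤ 19: [(2,3) (17,63/16) (17,18) (2,18)]
5. Canonical ring: [(2,3) (17,63/16) (17,18) (2,18)]

Clipped polygon: [(2,3) (17,63/16) (17,18) (2,18)]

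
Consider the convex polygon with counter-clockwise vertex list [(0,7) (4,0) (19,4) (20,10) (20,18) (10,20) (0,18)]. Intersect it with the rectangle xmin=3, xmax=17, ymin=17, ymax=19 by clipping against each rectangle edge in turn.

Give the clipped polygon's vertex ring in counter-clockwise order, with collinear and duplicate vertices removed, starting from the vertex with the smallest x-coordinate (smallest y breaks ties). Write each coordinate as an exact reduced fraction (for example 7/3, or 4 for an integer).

Clipped polygon: [(3,17) (17,17) (17,93/5) (15,19) (5,19) (3,93/5)]

1. After x ≥ 3: [(3,7/4) (4,0) (19,4) (20,10) (20,18) (10,20) (3,93/5)]
2. After x ≤ 17: [(3,7/4) (4,0) (17,52/15) (17,93/5) (10,20) (3,93/5)]
3. After y ≥ 17: [(3,17) (17,17) (17,93/5) (10,20) (3,93/5)]
4. After y ≤ 19: [(3,17) (17,17) (17,93/5) (15,19) (5,19) (3,93/5)]
5. Canonical ring: [(3,17) (17,17) (17,93/5) (15,19) (5,19) (3,93/5)]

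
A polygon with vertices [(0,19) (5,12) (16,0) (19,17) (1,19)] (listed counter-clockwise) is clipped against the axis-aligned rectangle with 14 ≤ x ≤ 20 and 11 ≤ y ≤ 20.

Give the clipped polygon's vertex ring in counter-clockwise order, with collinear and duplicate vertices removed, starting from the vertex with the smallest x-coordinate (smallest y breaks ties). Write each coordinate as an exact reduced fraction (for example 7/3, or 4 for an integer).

1. After x ≥ 14: [(14,24/11) (16,0) (19,17) (14,158/9)]
2. After x ≤ 20: [(14,24/11) (16,0) (19,17) (14,158/9)]
3. After y ≥ 11: [(14,11) (305/17,11) (19,17) (14,158/9)]
4. After y ≤ 20: [(14,11) (305/17,11) (19,17) (14,158/9)]
5. Canonical ring: [(14,11) (305/17,11) (19,17) (14,158/9)]

Clipped polygon: [(14,11) (305/17,11) (19,17) (14,158/9)]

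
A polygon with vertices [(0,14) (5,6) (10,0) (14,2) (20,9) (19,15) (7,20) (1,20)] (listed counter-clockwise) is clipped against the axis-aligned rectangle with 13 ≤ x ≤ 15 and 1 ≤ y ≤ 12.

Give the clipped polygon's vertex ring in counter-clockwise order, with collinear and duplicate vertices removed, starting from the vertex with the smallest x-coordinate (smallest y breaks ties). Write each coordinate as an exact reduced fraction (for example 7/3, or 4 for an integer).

1. After x ≥ 13: [(13,3/2) (14,2) (20,9) (19,15) (13,35/2)]
2. After x ≤ 15: [(13,3/2) (14,2) (15,19/6) (15,50/3) (13,35/2)]
3. After y ≥ 1: [(13,3/2) (14,2) (15,19/6) (15,50/3) (13,35/2)]
4. After y ≤ 12: [(13,12) (13,3/2) (14,2) (15,19/6) (15,12)]
5. Canonical ring: [(13,3/2) (14,2) (15,19/6) (15,12) (13,12)]

Clipped polygon: [(13,3/2) (14,2) (15,19/6) (15,12) (13,12)]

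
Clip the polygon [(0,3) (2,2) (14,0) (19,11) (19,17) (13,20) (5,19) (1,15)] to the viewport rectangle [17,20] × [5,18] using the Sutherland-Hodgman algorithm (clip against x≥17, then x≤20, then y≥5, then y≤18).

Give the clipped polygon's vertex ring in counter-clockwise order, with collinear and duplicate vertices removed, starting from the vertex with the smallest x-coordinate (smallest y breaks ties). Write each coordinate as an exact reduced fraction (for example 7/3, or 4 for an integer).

1. After x ≥ 17: [(17,33/5) (19,11) (19,17) (17,18)]
2. After x ≤ 20: [(17,33/5) (19,11) (19,17) (17,18)]
3. After y ≥ 5: [(17,33/5) (19,11) (19,17) (17,18)]
4. After y ≤ 18: [(17,33/5) (19,11) (19,17) (17,18)]
5. Canonical ring: [(17,33/5) (19,11) (19,17) (17,18)]

Clipped polygon: [(17,33/5) (19,11) (19,17) (17,18)]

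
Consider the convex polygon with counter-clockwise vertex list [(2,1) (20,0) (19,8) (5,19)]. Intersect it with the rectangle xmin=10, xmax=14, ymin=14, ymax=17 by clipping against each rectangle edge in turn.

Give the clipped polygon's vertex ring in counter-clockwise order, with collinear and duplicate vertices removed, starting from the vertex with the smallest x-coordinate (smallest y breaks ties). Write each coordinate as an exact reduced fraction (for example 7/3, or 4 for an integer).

Clipped polygon: [(10,14) (125/11,14) (10,211/14)]

1. After x ≥ 10: [(10,5/9) (20,0) (19,8) (10,211/14)]
2. After x ≤ 14: [(10,5/9) (14,1/3) (14,167/14) (10,211/14)]
3. After y ≥ 14: [(10,14) (125/11,14) (10,211/14)]
4. After y ≤ 17: [(10,14) (125/11,14) (10,211/14)]
5. Canonical ring: [(10,14) (125/11,14) (10,211/14)]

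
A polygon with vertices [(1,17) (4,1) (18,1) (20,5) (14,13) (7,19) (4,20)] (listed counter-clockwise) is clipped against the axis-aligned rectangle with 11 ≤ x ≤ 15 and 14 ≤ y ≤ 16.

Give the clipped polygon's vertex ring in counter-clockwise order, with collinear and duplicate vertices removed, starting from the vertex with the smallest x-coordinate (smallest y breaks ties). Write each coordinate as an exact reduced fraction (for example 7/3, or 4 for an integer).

Clipped polygon: [(11,14) (77/6,14) (11,109/7)]

1. After x ≥ 11: [(11,1) (18,1) (20,5) (14,13) (11,109/7)]
2. After x ≤ 15: [(11,1) (15,1) (15,35/3) (14,13) (11,109/7)]
3. After y ≥ 14: [(11,14) (77/6,14) (11,109/7)]
4. After y ≤ 16: [(11,14) (77/6,14) (11,109/7)]
5. Canonical ring: [(11,14) (77/6,14) (11,109/7)]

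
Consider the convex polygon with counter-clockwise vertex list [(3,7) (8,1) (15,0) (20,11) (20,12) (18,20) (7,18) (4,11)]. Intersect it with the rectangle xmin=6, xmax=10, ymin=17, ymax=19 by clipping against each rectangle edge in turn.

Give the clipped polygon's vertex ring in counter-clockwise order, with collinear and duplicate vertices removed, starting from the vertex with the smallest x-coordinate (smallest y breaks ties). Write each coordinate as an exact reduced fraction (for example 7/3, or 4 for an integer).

Clipped polygon: [(46/7,17) (10,17) (10,204/11) (7,18)]

1. After x ≥ 6: [(6,17/5) (8,1) (15,0) (20,11) (20,12) (18,20) (7,18) (6,47/3)]
2. After x ≤ 10: [(6,17/5) (8,1) (10,5/7) (10,204/11) (7,18) (6,47/3)]
3. After y ≥ 17: [(10,17) (10,204/11) (7,18) (46/7,17)]
4. After y ≤ 19: [(10,17) (10,204/11) (7,18) (46/7,17)]
5. Canonical ring: [(46/7,17) (10,17) (10,204/11) (7,18)]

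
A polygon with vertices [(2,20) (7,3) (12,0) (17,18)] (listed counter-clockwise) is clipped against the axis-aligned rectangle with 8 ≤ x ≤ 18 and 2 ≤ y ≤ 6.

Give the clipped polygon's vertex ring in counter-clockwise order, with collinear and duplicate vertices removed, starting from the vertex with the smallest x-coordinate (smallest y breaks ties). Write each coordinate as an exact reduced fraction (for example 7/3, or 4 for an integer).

Clipped polygon: [(8,12/5) (26/3,2) (113/9,2) (41/3,6) (8,6)]

1. After x ≥ 8: [(8,96/5) (8,12/5) (12,0) (17,18)]
2. After x ≤ 18: [(8,96/5) (8,12/5) (12,0) (17,18)]
3. After y ≥ 2: [(8,96/5) (8,12/5) (26/3,2) (113/9,2) (17,18)]
4. After y ≤ 6: [(8,6) (8,12/5) (26/3,2) (113/9,2) (41/3,6)]
5. Canonical ring: [(8,12/5) (26/3,2) (113/9,2) (41/3,6) (8,6)]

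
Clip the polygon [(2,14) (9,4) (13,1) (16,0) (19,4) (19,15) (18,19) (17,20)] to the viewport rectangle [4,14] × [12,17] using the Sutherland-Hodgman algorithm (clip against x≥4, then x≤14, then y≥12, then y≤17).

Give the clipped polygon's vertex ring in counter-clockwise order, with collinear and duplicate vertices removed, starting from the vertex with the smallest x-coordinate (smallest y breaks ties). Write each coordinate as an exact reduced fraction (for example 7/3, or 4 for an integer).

Clipped polygon: [(4,12) (14,12) (14,17) (19/2,17) (4,74/5)]

1. After x ≥ 4: [(4,74/5) (4,78/7) (9,4) (13,1) (16,0) (19,4) (19,15) (18,19) (17,20)]
2. After x ≤ 14: [(14,94/5) (4,74/5) (4,78/7) (9,4) (13,1) (14,2/3)]
3. After y ≥ 12: [(14,12) (14,94/5) (4,74/5) (4,12)]
4. After y ≤ 17: [(14,12) (14,17) (19/2,17) (4,74/5) (4,12)]
5. Canonical ring: [(4,12) (14,12) (14,17) (19/2,17) (4,74/5)]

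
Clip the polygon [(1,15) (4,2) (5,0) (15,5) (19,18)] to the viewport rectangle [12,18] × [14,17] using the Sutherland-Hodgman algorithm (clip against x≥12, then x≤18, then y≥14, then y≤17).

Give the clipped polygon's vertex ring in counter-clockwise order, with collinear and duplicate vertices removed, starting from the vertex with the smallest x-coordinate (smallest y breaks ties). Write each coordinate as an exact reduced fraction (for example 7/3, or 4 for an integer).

1. After x ≥ 12: [(12,101/6) (12,7/2) (15,5) (19,18)]
2. After x ≤ 18: [(18,107/6) (12,101/6) (12,7/2) (15,5) (18,59/4)]
3. After y ≥ 14: [(18,107/6) (12,101/6) (12,14) (231/13,14) (18,59/4)]
4. After y ≤ 17: [(18,17) (13,17) (12,101/6) (12,14) (231/13,14) (18,59/4)]
5. Canonical ring: [(12,14) (231/13,14) (18,59/4) (18,17) (13,17) (12,101/6)]

Clipped polygon: [(12,14) (231/13,14) (18,59/4) (18,17) (13,17) (12,101/6)]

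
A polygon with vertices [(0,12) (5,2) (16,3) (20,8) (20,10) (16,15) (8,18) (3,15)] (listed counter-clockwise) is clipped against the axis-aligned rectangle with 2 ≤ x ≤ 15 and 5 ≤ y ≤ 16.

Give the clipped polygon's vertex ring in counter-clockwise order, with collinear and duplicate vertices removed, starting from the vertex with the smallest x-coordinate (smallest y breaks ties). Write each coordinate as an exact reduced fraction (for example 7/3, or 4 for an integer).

Clipped polygon: [(2,8) (7/2,5) (15,5) (15,123/8) (40/3,16) (14/3,16) (3,15) (2,14)]

1. After x ≥ 2: [(2,14) (2,8) (5,2) (16,3) (20,8) (20,10) (16,15) (8,18) (3,15)]
2. After x ≤ 15: [(2,14) (2,8) (5,2) (15,32/11) (15,123/8) (8,18) (3,15)]
3. After y ≥ 5: [(2,14) (2,8) (7/2,5) (15,5) (15,123/8) (8,18) (3,15)]
4. After y ≤ 16: [(2,14) (2,8) (7/2,5) (15,5) (15,123/8) (40/3,16) (14/3,16) (3,15)]
5. Canonical ring: [(2,8) (7/2,5) (15,5) (15,123/8) (40/3,16) (14/3,16) (3,15) (2,14)]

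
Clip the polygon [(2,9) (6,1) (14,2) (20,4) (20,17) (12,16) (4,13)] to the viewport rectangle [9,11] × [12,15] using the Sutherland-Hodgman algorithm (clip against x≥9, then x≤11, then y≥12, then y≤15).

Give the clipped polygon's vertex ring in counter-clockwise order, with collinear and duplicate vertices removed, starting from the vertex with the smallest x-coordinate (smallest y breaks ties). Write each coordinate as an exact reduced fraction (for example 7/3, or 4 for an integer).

Clipped polygon: [(9,12) (11,12) (11,15) (28/3,15) (9,119/8)]

1. After x ≥ 9: [(9,11/8) (14,2) (20,4) (20,17) (12,16) (9,119/8)]
2. After x ≤ 11: [(9,11/8) (11,13/8) (11,125/8) (9,119/8)]
3. After y ≥ 12: [(9,12) (11,12) (11,125/8) (9,119/8)]
4. After y ≤ 15: [(9,12) (11,12) (11,15) (28/3,15) (9,119/8)]
5. Canonical ring: [(9,12) (11,12) (11,15) (28/3,15) (9,119/8)]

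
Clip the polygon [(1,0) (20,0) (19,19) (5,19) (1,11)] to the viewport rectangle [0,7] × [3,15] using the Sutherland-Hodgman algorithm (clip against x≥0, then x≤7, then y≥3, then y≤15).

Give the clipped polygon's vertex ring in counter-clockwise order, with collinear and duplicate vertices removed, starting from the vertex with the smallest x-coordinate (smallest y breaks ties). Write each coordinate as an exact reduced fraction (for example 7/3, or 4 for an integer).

1. After x ≥ 0: [(1,0) (20,0) (19,19) (5,19) (1,11)]
2. After x ≤ 7: [(1,0) (7,0) (7,19) (5,19) (1,11)]
3. After y ≥ 3: [(1,3) (7,3) (7,19) (5,19) (1,11)]
4. After y ≤ 15: [(1,3) (7,3) (7,15) (3,15) (1,11)]
5. Canonical ring: [(1,3) (7,3) (7,15) (3,15) (1,11)]

Clipped polygon: [(1,3) (7,3) (7,15) (3,15) (1,11)]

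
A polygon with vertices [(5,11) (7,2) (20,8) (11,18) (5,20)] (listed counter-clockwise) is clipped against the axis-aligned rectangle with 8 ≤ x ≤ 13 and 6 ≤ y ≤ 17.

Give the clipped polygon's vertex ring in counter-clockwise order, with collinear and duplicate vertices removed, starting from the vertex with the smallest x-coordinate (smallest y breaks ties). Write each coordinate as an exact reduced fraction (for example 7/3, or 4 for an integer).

1. After x ≥ 8: [(8,32/13) (20,8) (11,18) (8,19)]
2. After x ≤ 13: [(8,32/13) (13,62/13) (13,142/9) (11,18) (8,19)]
3. After y ≥ 6: [(8,6) (13,6) (13,142/9) (11,18) (8,19)]
4. After y ≤ 17: [(8,17) (8,6) (13,6) (13,142/9) (119/10,17)]
5. Canonical ring: [(8,6) (13,6) (13,142/9) (119/10,17) (8,17)]

Clipped polygon: [(8,6) (13,6) (13,142/9) (119/10,17) (8,17)]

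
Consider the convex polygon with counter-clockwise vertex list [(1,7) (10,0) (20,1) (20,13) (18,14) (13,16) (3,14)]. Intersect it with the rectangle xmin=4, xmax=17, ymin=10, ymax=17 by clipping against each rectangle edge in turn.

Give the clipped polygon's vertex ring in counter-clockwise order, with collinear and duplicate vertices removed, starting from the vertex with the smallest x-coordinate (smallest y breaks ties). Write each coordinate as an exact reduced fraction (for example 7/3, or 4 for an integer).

Clipped polygon: [(4,10) (17,10) (17,72/5) (13,16) (4,71/5)]

1. After x ≥ 4: [(4,14/3) (10,0) (20,1) (20,13) (18,14) (13,16) (4,71/5)]
2. After x ≤ 17: [(4,14/3) (10,0) (17,7/10) (17,72/5) (13,16) (4,71/5)]
3. After y ≥ 10: [(4,10) (17,10) (17,72/5) (13,16) (4,71/5)]
4. After y ≤ 17: [(4,10) (17,10) (17,72/5) (13,16) (4,71/5)]
5. Canonical ring: [(4,10) (17,10) (17,72/5) (13,16) (4,71/5)]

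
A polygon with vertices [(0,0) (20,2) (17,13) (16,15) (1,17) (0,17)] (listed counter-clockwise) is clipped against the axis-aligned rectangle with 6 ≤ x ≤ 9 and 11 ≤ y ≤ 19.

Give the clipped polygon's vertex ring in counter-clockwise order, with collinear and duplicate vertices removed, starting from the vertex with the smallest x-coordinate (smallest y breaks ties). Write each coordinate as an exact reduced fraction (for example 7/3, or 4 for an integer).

Clipped polygon: [(6,11) (9,11) (9,239/15) (6,49/3)]

1. After x ≥ 6: [(6,3/5) (20,2) (17,13) (16,15) (6,49/3)]
2. After x ≤ 9: [(6,3/5) (9,9/10) (9,239/15) (6,49/3)]
3. After y ≥ 11: [(6,11) (9,11) (9,239/15) (6,49/3)]
4. After y ≤ 19: [(6,11) (9,11) (9,239/15) (6,49/3)]
5. Canonical ring: [(6,11) (9,11) (9,239/15) (6,49/3)]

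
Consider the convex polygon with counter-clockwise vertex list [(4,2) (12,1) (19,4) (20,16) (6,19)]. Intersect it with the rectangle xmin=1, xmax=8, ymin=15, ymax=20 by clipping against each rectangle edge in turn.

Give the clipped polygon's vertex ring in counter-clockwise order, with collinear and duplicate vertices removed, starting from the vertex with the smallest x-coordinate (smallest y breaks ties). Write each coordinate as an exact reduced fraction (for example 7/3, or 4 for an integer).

1. After x ≥ 1: [(4,2) (12,1) (19,4) (20,16) (6,19)]
2. After x ≤ 8: [(4,2) (8,3/2) (8,130/7) (6,19)]
3. After y ≥ 15: [(94/17,15) (8,15) (8,130/7) (6,19)]
4. After y ≤ 20: [(94/17,15) (8,15) (8,130/7) (6,19)]
5. Canonical ring: [(94/17,15) (8,15) (8,130/7) (6,19)]

Clipped polygon: [(94/17,15) (8,15) (8,130/7) (6,19)]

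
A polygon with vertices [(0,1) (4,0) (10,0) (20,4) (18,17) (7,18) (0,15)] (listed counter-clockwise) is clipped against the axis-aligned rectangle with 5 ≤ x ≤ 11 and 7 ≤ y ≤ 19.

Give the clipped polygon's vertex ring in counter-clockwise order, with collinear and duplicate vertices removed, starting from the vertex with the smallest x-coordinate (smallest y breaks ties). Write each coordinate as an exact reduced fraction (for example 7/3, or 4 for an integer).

1. After x ≥ 5: [(5,0) (10,0) (20,4) (18,17) (7,18) (5,120/7)]
2. After x ≤ 11: [(5,0) (10,0) (11,2/5) (11,194/11) (7,18) (5,120/7)]
3. After y ≥ 7: [(5,7) (11,7) (11,194/11) (7,18) (5,120/7)]
4. After y ≤ 19: [(5,7) (11,7) (11,194/11) (7,18) (5,120/7)]
5. Canonical ring: [(5,7) (11,7) (11,194/11) (7,18) (5,120/7)]

Clipped polygon: [(5,7) (11,7) (11,194/11) (7,18) (5,120/7)]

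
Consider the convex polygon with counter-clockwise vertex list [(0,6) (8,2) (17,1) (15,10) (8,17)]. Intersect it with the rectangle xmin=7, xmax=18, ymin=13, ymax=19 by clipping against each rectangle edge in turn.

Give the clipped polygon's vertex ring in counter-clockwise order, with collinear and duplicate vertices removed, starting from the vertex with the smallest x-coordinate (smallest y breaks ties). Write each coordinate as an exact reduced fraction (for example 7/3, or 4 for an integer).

1. After x ≥ 7: [(7,125/8) (7,5/2) (8,2) (17,1) (15,10) (8,17)]
2. After x ≤ 18: [(7,125/8) (7,5/2) (8,2) (17,1) (15,10) (8,17)]
3. After y ≥ 13: [(7,125/8) (7,13) (12,13) (8,17)]
4. After y ≤ 19: [(7,125/8) (7,13) (12,13) (8,17)]
5. Canonical ring: [(7,13) (12,13) (8,17) (7,125/8)]

Clipped polygon: [(7,13) (12,13) (8,17) (7,125/8)]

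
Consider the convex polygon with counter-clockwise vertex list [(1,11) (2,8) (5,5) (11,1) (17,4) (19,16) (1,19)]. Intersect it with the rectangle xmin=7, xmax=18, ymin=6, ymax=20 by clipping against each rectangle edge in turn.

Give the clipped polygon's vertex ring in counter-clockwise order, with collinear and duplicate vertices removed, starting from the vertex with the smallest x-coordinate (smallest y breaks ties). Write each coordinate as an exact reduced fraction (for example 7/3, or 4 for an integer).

Clipped polygon: [(7,6) (52/3,6) (18,10) (18,97/6) (7,18)]

1. After x ≥ 7: [(7,11/3) (11,1) (17,4) (19,16) (7,18)]
2. After x ≤ 18: [(7,11/3) (11,1) (17,4) (18,10) (18,97/6) (7,18)]
3. After y ≥ 6: [(7,6) (52/3,6) (18,10) (18,97/6) (7,18)]
4. After y ≤ 20: [(7,6) (52/3,6) (18,10) (18,97/6) (7,18)]
5. Canonical ring: [(7,6) (52/3,6) (18,10) (18,97/6) (7,18)]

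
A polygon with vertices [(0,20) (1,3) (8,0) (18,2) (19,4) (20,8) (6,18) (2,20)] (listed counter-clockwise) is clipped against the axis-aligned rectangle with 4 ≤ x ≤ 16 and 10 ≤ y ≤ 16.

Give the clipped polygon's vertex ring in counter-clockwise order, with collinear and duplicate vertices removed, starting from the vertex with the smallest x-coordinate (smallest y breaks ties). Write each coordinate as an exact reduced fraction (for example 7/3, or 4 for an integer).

Clipped polygon: [(4,10) (16,10) (16,76/7) (44/5,16) (4,16)]

1. After x ≥ 4: [(4,12/7) (8,0) (18,2) (19,4) (20,8) (6,18) (4,19)]
2. After x ≤ 16: [(4,12/7) (8,0) (16,8/5) (16,76/7) (6,18) (4,19)]
3. After y ≥ 10: [(4,10) (16,10) (16,76/7) (6,18) (4,19)]
4. After y ≤ 16: [(4,16) (4,10) (16,10) (16,76/7) (44/5,16)]
5. Canonical ring: [(4,10) (16,10) (16,76/7) (44/5,16) (4,16)]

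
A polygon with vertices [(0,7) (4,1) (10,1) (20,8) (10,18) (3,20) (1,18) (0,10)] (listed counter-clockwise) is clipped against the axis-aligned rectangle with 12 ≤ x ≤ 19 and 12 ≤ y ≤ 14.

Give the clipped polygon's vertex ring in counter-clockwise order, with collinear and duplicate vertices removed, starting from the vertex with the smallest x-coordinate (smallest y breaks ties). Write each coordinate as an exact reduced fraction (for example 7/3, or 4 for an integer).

1. After x ≥ 12: [(12,12/5) (20,8) (12,16)]
2. After x ≤ 19: [(12,12/5) (19,73/10) (19,9) (12,16)]
3. After y ≥ 12: [(12,12) (16,12) (12,16)]
4. After y ≤ 14: [(12,14) (12,12) (16,12) (14,14)]
5. Canonical ring: [(12,12) (16,12) (14,14) (12,14)]

Clipped polygon: [(12,12) (16,12) (14,14) (12,14)]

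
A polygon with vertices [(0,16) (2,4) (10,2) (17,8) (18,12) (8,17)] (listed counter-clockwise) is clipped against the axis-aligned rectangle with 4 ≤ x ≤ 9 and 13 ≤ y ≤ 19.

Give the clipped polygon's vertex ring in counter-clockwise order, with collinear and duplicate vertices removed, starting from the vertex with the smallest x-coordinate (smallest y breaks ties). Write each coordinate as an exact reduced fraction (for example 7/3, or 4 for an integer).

Clipped polygon: [(4,13) (9,13) (9,33/2) (8,17) (4,33/2)]

1. After x ≥ 4: [(4,33/2) (4,7/2) (10,2) (17,8) (18,12) (8,17)]
2. After x ≤ 9: [(4,33/2) (4,7/2) (9,9/4) (9,33/2) (8,17)]
3. After y ≥ 13: [(4,33/2) (4,13) (9,13) (9,33/2) (8,17)]
4. After y ≤ 19: [(4,33/2) (4,13) (9,13) (9,33/2) (8,17)]
5. Canonical ring: [(4,13) (9,13) (9,33/2) (8,17) (4,33/2)]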